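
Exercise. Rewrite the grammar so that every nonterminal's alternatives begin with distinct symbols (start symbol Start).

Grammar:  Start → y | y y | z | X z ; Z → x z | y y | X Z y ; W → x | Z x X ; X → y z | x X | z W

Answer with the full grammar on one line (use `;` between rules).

Start → z | X z | y Start1; Z → x z | y y | X Z y; W → x | Z x X; X → y z | x X | z W; Start1 → epsilon | y

Start has alternatives sharing prefix 'y': factor to Start → y Start1 with Start1 → ε | y.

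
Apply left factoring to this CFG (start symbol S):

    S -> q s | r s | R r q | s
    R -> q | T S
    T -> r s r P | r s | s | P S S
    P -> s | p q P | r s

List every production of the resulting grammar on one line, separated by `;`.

T has alternatives sharing prefix 'r s': factor to T → r s T' with T' → r P | ε.

S -> q s | r s | R r q | s; R -> q | T S; T -> s | P S S | r s T'; P -> s | p q P | r s; T' -> r P | ε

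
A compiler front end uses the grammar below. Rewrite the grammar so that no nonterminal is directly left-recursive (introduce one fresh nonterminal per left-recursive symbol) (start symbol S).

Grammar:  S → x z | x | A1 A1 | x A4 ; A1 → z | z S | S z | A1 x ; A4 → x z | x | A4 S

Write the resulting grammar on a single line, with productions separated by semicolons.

S → x z | x | A1 A1 | x A4; A1 → z A1' | z S A1' | S z A1'; A4 → x z A4' | x A4'; A1' → x A1' | ε; A4' → S A4' | ε

Directly left-recursive nonterminals: A1, A4.
For A1: α = {x}, β = {z, z S, S z}. Rewrite as A1 → β A1' and A1' → α A1' | ε.
For A4: α = {S}, β = {x z, x}. Rewrite as A4 → β A4' and A4' → α A4' | ε.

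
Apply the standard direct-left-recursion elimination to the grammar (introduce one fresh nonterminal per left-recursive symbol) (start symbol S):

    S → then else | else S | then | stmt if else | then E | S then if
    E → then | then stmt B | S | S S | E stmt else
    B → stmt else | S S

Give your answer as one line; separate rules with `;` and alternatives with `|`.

Directly left-recursive nonterminals: S, E.
For S: α = {then if}, β = {then else, else S, then, stmt if else, then E}. Rewrite as S → β S' and S' → α S' | ε.
For E: α = {stmt else}, β = {then, then stmt B, S, S S}. Rewrite as E → β E' and E' → α E' | ε.

S → then else S' | else S S' | then S' | stmt if else S' | then E S'; E → then E' | then stmt B E' | S E' | S S E'; B → stmt else | S S; S' → then if S' | ε; E' → stmt else E' | ε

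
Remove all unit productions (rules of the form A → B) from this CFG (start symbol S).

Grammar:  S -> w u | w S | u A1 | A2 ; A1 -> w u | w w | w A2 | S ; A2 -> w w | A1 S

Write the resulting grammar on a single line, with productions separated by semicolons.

Unit pairs: A1 ⇒* {A2, S}; S ⇒* {A2}.
For every A with A ⇒* B via unit rules, add B's non-unit alternatives to A; then delete every rule of the form X → Y.

S -> w w | A1 S | w u | w S | u A1; A1 -> w w | A1 S | w u | w A2 | w S | u A1; A2 -> w w | A1 S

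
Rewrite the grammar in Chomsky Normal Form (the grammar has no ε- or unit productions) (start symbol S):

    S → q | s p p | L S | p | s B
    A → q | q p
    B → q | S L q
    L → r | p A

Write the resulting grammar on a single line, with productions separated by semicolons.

S → q | X1 Y1 | L S | p | X1 B; A → q | X3 X2; B → q | S Y2; L → r | X2 A; X1 → s; X2 → p; X3 → q; Y1 → X2 X2; Y2 → L X3

Introduce a nonterminal for each terminal appearing in a rule of length ≥ 2: X1 → s, X2 → p, X3 → q.
Binarize each right-hand side of length ≥ 3 by chaining fresh nonterminals (Y1, Y2, …): affected rules were S → X1 X2 X2; B → S L X3.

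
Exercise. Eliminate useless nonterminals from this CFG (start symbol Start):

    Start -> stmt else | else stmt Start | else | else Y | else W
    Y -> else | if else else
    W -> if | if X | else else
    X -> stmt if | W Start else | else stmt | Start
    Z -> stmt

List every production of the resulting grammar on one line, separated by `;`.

Start -> stmt else | else stmt Start | else | else Y | else W; Y -> else | if else else; W -> if | if X | else else; X -> stmt if | W Start else | else stmt | Start

Generating nonterminals: {Start, W, X, Y, Z}.
Reachable from Start after that: {Start, W, X, Y}.
Removed useless symbols: {Z} and every production mentioning them.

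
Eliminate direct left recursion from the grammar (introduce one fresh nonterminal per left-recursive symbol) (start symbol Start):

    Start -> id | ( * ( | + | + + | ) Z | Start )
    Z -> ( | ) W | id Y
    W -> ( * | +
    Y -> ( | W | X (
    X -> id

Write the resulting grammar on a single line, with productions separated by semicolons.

Start -> id Start1 | ( * ( Start1 | + Start1 | + + Start1 | ) Z Start1; Z -> ( | ) W | id Y; W -> ( * | +; Y -> ( | W | X (; X -> id; Start1 -> ) Start1 | ε

Directly left-recursive nonterminal: Start.
For Start: α = {)}, β = {id, ( * (, +, + +, ) Z}. Rewrite as Start → β Start1 and Start1 → α Start1 | ε.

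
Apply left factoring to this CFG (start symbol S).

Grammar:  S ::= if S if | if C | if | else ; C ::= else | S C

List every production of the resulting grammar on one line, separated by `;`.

S has alternatives sharing prefix 'if': factor to S → if S' with S' → S if | C | ε.

S ::= else | if S'; C ::= else | S C; S' ::= S if | C | epsilon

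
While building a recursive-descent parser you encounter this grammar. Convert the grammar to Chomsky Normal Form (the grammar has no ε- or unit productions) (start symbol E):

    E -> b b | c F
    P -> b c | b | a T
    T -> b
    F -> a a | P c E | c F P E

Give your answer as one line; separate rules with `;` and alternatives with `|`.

Introduce a nonterminal for each terminal appearing in a rule of length ≥ 2: X1 → b, X2 → c, X3 → a.
Binarize each right-hand side of length ≥ 3 by chaining fresh nonterminals (Y1, Y2, …): affected rules were F → P X2 E; F → X2 F P E.

E -> X1 X1 | X2 F; P -> X1 X2 | b | X3 T; T -> b; F -> X3 X3 | P Y1 | X2 Y2; X1 -> b; X2 -> c; X3 -> a; Y1 -> X2 E; Y2 -> F Y3; Y3 -> P E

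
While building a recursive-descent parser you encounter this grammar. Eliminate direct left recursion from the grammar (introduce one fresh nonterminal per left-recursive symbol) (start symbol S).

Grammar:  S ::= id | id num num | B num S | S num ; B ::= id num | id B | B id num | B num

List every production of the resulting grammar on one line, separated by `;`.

S ::= id S' | id num num S' | B num S S'; B ::= id num B' | id B B'; S' ::= num S' | ε; B' ::= id num B' | num B' | ε

Directly left-recursive nonterminals: S, B.
For S: α = {num}, β = {id, id num num, B num S}. Rewrite as S → β S' and S' → α S' | ε.
For B: α = {id num, num}, β = {id num, id B}. Rewrite as B → β B' and B' → α B' | ε.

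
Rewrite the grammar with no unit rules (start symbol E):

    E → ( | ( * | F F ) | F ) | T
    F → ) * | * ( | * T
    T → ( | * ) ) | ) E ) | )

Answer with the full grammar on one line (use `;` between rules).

Unit pairs: E ⇒* {T}.
For every A with A ⇒* B via unit rules, add B's non-unit alternatives to A; then delete every rule of the form X → Y.

E → ( | ( * | F F ) | F ) | * ) ) | ) E ) | ); F → ) * | * ( | * T; T → ( | * ) ) | ) E ) | )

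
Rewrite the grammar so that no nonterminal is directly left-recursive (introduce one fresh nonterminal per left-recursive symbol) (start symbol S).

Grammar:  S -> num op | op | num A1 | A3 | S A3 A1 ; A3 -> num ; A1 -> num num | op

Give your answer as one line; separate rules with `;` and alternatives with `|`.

Left recursion appears on S.
For S: α = {A3 A1}, β = {num op, op, num A1, A3}. Rewrite as S → β S' and S' → α S' | ε.

S -> num op S' | op S' | num A1 S' | A3 S'; A3 -> num; A1 -> num num | op; S' -> A3 A1 S' | ε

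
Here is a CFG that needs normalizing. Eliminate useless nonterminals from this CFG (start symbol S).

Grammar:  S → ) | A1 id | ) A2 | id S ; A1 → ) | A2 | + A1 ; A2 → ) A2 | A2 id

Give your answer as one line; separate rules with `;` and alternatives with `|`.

S → ) | A1 id | id S; A1 → ) | + A1

Generating nonterminals: {A1, S}.
Reachable from S after that: {A1, S}.
Removed useless symbols: {A2} and every production mentioning them.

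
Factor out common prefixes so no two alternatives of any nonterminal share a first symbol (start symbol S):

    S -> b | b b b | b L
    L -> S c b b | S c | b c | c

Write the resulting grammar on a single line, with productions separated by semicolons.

S -> b S'; L -> b c | c | S c L'; S' -> ε | b b | L; L' -> b b | ε

S has alternatives sharing prefix 'b': factor to S → b S' with S' → ε | b b | L.
L has alternatives sharing prefix 'S c': factor to L → S c L' with L' → b b | ε.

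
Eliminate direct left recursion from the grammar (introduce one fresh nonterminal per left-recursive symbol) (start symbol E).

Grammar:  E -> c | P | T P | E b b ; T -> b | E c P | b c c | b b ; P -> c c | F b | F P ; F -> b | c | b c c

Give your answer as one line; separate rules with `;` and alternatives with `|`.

E -> c E' | P E' | T P E'; T -> b | E c P | b c c | b b; P -> c c | F b | F P; F -> b | c | b c c; E' -> b b E' | ε

Directly left-recursive nonterminal: E.
For E: α = {b b}, β = {c, P, T P}. Rewrite as E → β E' and E' → α E' | ε.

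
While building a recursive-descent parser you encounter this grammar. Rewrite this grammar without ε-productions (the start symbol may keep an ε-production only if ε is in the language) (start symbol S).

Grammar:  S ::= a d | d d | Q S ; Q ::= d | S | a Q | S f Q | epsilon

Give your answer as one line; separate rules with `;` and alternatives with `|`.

The nullable symbols are {Q}.
ε ∉ L(G), so no ε-production is kept.
For each production, add variants omitting each subset of nullable occurrences: Q → a Q gives a Q | a. Q → S f Q gives S f Q | S f.

S ::= a d | d d | Q S; Q ::= d | S | a Q | a | S f Q | S f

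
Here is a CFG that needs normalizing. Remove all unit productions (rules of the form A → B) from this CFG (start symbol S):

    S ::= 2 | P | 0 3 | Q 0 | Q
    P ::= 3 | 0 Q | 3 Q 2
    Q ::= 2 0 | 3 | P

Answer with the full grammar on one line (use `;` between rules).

Unit pairs: Q ⇒* {P}; S ⇒* {P, Q}.
For every A with A ⇒* B via unit rules, add B's non-unit alternatives to A; then delete every rule of the form X → Y.

S ::= 2 | 0 3 | Q 0 | 3 | 0 Q | 3 Q 2 | 2 0; P ::= 3 | 0 Q | 3 Q 2; Q ::= 3 | 0 Q | 3 Q 2 | 2 0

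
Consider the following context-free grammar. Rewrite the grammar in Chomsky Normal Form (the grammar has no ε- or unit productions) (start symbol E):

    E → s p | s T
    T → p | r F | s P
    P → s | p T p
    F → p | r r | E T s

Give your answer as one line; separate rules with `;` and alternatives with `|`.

E → X1 X2 | X1 T; T → p | X3 F | X1 P; P → s | X2 Y1; F → p | X3 X3 | E Y2; X1 → s; X2 → p; X3 → r; Y1 → T X2; Y2 → T X1

Introduce a nonterminal for each terminal appearing in a rule of length ≥ 2: X1 → s, X2 → p, X3 → r.
Binarize each right-hand side of length ≥ 3 by chaining fresh nonterminals (Y1, Y2, …): affected rules were P → X2 T X2; F → E T X1.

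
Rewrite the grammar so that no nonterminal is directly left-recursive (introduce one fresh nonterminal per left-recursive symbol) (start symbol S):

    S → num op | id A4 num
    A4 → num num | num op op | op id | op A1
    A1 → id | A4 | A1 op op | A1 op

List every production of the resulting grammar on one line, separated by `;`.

A1 is directly left-recursive.
For A1: α = {op op, op}, β = {id, A4}. Rewrite as A1 → β A1' and A1' → α A1' | ε.

S → num op | id A4 num; A4 → num num | num op op | op id | op A1; A1 → id A1' | A4 A1'; A1' → op op A1' | op A1' | ε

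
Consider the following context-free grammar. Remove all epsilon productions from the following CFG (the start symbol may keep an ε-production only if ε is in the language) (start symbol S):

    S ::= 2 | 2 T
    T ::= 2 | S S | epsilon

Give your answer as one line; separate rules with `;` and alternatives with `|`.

Nullable set = {T}.
ε ∉ L(G), so no ε-production is kept.

S ::= 2 | 2 T; T ::= 2 | S S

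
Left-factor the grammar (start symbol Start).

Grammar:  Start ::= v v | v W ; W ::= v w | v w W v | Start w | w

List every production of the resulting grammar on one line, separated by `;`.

Start has alternatives sharing prefix 'v': factor to Start → v Start1 with Start1 → v | W.
W has alternatives sharing prefix 'v w': factor to W → v w W1 with W1 → ε | W v.

Start ::= v Start1; W ::= Start w | w | v w W1; Start1 ::= v | W; W1 ::= ε | W v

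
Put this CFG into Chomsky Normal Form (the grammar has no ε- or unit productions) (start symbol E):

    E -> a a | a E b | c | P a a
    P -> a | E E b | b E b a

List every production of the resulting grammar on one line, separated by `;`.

E -> X1 X1 | X1 Y1 | c | P Y2; P -> a | E Y3 | X2 Y4; X1 -> a; X2 -> b; Y1 -> E X2; Y2 -> X1 X1; Y3 -> E X2; Y4 -> E Y5; Y5 -> X2 X1

Introduce a nonterminal for each terminal appearing in a rule of length ≥ 2: X1 → a, X2 → b.
Binarize each right-hand side of length ≥ 3 by chaining fresh nonterminals (Y1, Y2, …): affected rules were E → X1 E X2; E → P X1 X1; P → E E X2; P → X2 E X2 X1.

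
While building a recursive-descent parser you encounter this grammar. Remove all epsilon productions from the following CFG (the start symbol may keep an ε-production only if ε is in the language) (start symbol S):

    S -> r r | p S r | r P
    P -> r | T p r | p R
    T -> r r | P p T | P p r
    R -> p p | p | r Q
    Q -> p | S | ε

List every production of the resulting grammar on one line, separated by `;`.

Nullable set = {Q}.
ε ∉ L(G), so no ε-production is kept.
Add the nullable-subset variants: R → r Q gives r Q | r.

S -> r r | p S r | r P; P -> r | T p r | p R; T -> r r | P p T | P p r; R -> p p | p | r Q | r; Q -> p | S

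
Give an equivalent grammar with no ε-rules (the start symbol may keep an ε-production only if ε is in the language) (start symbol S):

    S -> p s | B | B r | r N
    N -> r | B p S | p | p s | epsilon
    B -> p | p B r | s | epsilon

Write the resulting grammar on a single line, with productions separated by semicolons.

S -> p s | B | B r | r | r N | epsilon; N -> r | B p S | B p | p S | p | p s; B -> p | p B r | p r | s

Nullable nonterminals: {B, N, S}.
ε ∈ L(G) since S is nullable, so keep S → ε.
Add the nullable-subset variants: S → B r gives B r | r. N → B p S gives B p S | B p | p S | p. B → p B r gives p B r | p r.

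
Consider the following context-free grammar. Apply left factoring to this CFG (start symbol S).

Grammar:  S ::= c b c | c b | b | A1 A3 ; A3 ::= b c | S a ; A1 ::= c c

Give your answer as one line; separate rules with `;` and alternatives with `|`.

S ::= b | A1 A3 | c b S'; A3 ::= b c | S a; A1 ::= c c; S' ::= c | ε

S has alternatives sharing prefix 'c b': factor to S → c b S' with S' → c | ε.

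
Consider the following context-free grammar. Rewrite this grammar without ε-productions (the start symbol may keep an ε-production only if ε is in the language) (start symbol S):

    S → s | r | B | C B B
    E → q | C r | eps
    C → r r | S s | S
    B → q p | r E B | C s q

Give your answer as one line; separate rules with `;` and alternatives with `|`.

S → s | r | B | C B B; E → q | C r; C → r r | S s | S; B → q p | r E B | r B | C s q

Nullable nonterminals: {E}.
ε ∉ L(G), so no ε-production is kept.
For each production, add variants omitting each subset of nullable occurrences: B → r E B gives r E B | r B.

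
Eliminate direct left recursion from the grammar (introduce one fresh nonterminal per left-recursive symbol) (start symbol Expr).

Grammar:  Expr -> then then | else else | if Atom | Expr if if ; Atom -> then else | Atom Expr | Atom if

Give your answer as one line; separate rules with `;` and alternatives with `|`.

Expr -> then then Expr1 | else else Expr1 | if Atom Expr1; Atom -> then else Atom1; Expr1 -> if if Expr1 | ε; Atom1 -> Expr Atom1 | if Atom1 | ε

Left recursion appears on Expr, Atom.
For Expr: α = {if if}, β = {then then, else else, if Atom}. Rewrite as Expr → β Expr1 and Expr1 → α Expr1 | ε.
For Atom: α = {Expr, if}, β = {then else}. Rewrite as Atom → β Atom1 and Atom1 → α Atom1 | ε.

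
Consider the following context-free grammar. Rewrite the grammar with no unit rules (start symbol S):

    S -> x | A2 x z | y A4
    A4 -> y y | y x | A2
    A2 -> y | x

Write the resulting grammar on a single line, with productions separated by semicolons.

S -> x | A2 x z | y A4; A4 -> y y | y x | y | x; A2 -> y | x

Unit pairs: A4 ⇒* {A2}.
Replace each nonterminal's rules with the union of the non-unit rules of every nonterminal it unit-derives.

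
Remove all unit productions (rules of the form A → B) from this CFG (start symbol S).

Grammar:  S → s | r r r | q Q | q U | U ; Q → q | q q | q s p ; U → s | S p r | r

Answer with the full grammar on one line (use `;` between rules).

Unit pairs: S ⇒* {U}.
Replace each nonterminal's rules with the union of the non-unit rules of every nonterminal it unit-derives.

S → s | S p r | r | r r r | q Q | q U; Q → q | q q | q s p; U → s | S p r | r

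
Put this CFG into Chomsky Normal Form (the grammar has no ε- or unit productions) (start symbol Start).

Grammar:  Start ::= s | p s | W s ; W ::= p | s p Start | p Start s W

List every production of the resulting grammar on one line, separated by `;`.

Start ::= s | X1 X2 | W X2; W ::= p | X2 Y1 | X1 Y2; X1 ::= p; X2 ::= s; Y1 ::= X1 Start; Y2 ::= Start Y3; Y3 ::= X2 W

Introduce a nonterminal for each terminal appearing in a rule of length ≥ 2: X1 → p, X2 → s.
Binarize each right-hand side of length ≥ 3 by chaining fresh nonterminals (Y1, Y2, …): affected rules were W → X2 X1 Start; W → X1 Start X2 W.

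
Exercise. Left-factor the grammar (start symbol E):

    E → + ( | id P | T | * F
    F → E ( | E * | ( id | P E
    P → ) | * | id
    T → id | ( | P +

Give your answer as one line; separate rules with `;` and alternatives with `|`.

F has alternatives sharing prefix 'E': factor to F → E F' with F' → ( | *.

E → + ( | id P | T | * F; F → ( id | P E | E F'; P → ) | * | id; T → id | ( | P +; F' → ( | *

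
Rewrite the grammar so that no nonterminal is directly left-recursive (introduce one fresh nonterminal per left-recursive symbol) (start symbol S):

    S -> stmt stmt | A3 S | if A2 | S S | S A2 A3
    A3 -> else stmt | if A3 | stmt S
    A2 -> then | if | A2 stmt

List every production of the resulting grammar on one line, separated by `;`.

Directly left-recursive nonterminals: S, A2.
For S: α = {S, A2 A3}, β = {stmt stmt, A3 S, if A2}. Rewrite as S → β S' and S' → α S' | ε.
For A2: α = {stmt}, β = {then, if}. Rewrite as A2 → β A2' and A2' → α A2' | ε.

S -> stmt stmt S' | A3 S S' | if A2 S'; A3 -> else stmt | if A3 | stmt S; A2 -> then A2' | if A2'; S' -> S S' | A2 A3 S' | ε; A2' -> stmt A2' | ε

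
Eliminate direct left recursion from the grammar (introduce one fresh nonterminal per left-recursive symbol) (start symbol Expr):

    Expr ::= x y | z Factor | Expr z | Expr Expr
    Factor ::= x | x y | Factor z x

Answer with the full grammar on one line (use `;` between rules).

Expr, Factor are directly left-recursive.
For Expr: α = {z, Expr}, β = {x y, z Factor}. Rewrite as Expr → β Expr1 and Expr1 → α Expr1 | ε.
For Factor: α = {z x}, β = {x, x y}. Rewrite as Factor → β Factor1 and Factor1 → α Factor1 | ε.

Expr ::= x y Expr1 | z Factor Expr1; Factor ::= x Factor1 | x y Factor1; Expr1 ::= z Expr1 | Expr Expr1 | ε; Factor1 ::= z x Factor1 | ε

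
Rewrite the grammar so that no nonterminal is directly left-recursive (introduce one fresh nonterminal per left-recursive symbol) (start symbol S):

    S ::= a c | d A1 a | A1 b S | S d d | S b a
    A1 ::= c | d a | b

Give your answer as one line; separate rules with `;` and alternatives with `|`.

Directly left-recursive nonterminal: S.
For S: α = {d d, b a}, β = {a c, d A1 a, A1 b S}. Rewrite as S → β S' and S' → α S' | ε.

S ::= a c S' | d A1 a S' | A1 b S S'; A1 ::= c | d a | b; S' ::= d d S' | b a S' | eps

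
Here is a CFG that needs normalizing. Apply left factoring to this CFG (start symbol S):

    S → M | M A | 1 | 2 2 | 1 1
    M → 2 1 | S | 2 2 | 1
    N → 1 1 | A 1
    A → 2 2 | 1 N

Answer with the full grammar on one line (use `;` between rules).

S has alternatives sharing prefix 'M': factor to S → M S' with S' → ε | A.
S has alternatives sharing prefix '1': factor to S → 1 S'' with S'' → ε | 1.
M has alternatives sharing prefix '2': factor to M → 2 M' with M' → 1 | 2.

S → 2 2 | M S' | 1 S''; M → S | 1 | 2 M'; N → 1 1 | A 1; A → 2 2 | 1 N; S' → ε | A; S'' → ε | 1; M' → 1 | 2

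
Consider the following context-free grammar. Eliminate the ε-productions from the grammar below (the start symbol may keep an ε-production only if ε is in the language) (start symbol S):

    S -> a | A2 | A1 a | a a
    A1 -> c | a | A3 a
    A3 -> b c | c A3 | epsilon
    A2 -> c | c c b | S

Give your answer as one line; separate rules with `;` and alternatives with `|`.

Nullable set = {A3}.
ε ∉ L(G), so no ε-production is kept.
Add the nullable-subset variants: A3 → c A3 gives c A3 | c.

S -> a | A2 | A1 a | a a; A1 -> c | a | A3 a; A3 -> b c | c A3 | c; A2 -> c | c c b | S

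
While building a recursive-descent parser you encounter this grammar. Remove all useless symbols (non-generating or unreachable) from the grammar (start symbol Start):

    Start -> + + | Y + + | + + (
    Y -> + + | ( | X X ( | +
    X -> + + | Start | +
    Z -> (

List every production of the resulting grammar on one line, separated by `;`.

Generating nonterminals: {Start, X, Y, Z}.
Reachable from Start after that: {Start, X, Y}.
Removed useless symbols: {Z} and every production mentioning them.

Start -> + + | Y + + | + + (; Y -> + + | ( | X X ( | +; X -> + + | Start | +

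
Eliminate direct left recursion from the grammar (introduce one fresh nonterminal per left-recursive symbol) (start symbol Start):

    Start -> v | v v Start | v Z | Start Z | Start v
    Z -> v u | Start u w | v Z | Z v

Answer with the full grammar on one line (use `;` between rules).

Left recursion appears on Start, Z.
For Start: α = {Z, v}, β = {v, v v Start, v Z}. Rewrite as Start → β Start1 and Start1 → α Start1 | ε.
For Z: α = {v}, β = {v u, Start u w, v Z}. Rewrite as Z → β Z1 and Z1 → α Z1 | ε.

Start -> v Start1 | v v Start Start1 | v Z Start1; Z -> v u Z1 | Start u w Z1 | v Z Z1; Start1 -> Z Start1 | v Start1 | eps; Z1 -> v Z1 | eps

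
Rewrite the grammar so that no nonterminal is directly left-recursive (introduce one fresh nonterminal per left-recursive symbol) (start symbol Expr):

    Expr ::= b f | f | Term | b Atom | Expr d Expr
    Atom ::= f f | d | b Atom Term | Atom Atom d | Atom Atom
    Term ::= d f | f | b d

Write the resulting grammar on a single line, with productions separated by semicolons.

Expr ::= b f Expr1 | f Expr1 | Term Expr1 | b Atom Expr1; Atom ::= f f Atom1 | d Atom1 | b Atom Term Atom1; Term ::= d f | f | b d; Expr1 ::= d Expr Expr1 | ε; Atom1 ::= Atom d Atom1 | Atom Atom1 | ε

Left recursion appears on Expr, Atom.
For Expr: α = {d Expr}, β = {b f, f, Term, b Atom}. Rewrite as Expr → β Expr1 and Expr1 → α Expr1 | ε.
For Atom: α = {Atom d, Atom}, β = {f f, d, b Atom Term}. Rewrite as Atom → β Atom1 and Atom1 → α Atom1 | ε.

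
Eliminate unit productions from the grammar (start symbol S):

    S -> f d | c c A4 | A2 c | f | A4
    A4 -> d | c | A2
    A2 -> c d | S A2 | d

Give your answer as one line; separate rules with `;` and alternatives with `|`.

S -> d | c | c d | S A2 | f d | c c A4 | A2 c | f; A4 -> d | c | c d | S A2; A2 -> c d | S A2 | d

Unit pairs: A4 ⇒* {A2}; S ⇒* {A2, A4}.
Replace each nonterminal's rules with the union of the non-unit rules of every nonterminal it unit-derives.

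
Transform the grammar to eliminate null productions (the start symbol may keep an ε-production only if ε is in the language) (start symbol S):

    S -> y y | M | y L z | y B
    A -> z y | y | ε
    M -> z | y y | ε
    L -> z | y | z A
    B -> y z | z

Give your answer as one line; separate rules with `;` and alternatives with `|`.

S -> y y | M | y L z | y B | ε; A -> z y | y; M -> z | y y; L -> z | y | z A; B -> y z | z

Nullable nonterminals: {A, M, S}.
ε ∈ L(G) since S is nullable, so keep S → ε.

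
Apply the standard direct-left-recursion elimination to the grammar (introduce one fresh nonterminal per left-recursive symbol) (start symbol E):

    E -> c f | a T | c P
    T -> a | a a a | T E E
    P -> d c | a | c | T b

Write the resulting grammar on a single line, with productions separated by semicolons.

E -> c f | a T | c P; T -> a T' | a a a T'; P -> d c | a | c | T b; T' -> E E T' | ε

Directly left-recursive nonterminal: T.
For T: α = {E E}, β = {a, a a a}. Rewrite as T → β T' and T' → α T' | ε.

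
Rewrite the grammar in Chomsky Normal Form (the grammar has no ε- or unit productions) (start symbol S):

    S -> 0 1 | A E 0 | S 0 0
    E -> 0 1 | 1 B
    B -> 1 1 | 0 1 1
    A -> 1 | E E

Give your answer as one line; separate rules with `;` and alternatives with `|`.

Introduce a nonterminal for each terminal appearing in a rule of length ≥ 2: X1 → 0, X2 → 1.
Binarize each right-hand side of length ≥ 3 by chaining fresh nonterminals (Y1, Y2, …): affected rules were S → A E X1; S → S X1 X1; B → X1 X2 X2.

S -> X1 X2 | A Y1 | S Y2; E -> X1 X2 | X2 B; B -> X2 X2 | X1 Y3; A -> 1 | E E; X1 -> 0; X2 -> 1; Y1 -> E X1; Y2 -> X1 X1; Y3 -> X2 X2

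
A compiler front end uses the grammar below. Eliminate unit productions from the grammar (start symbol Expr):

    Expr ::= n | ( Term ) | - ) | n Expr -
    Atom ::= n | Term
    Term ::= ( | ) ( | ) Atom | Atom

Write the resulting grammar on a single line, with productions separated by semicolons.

Unit pairs: Atom ⇒* {Term}; Term ⇒* {Atom}.
Replace each nonterminal's rules with the union of the non-unit rules of every nonterminal it unit-derives.

Expr ::= n | ( Term ) | - ) | n Expr -; Atom ::= ( | ) ( | ) Atom | n; Term ::= ( | ) ( | ) Atom | n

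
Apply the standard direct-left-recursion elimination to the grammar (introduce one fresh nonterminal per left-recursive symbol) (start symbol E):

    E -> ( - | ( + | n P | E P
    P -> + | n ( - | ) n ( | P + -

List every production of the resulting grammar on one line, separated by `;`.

Left recursion appears on E, P.
For E: α = {P}, β = {( -, ( +, n P}. Rewrite as E → β E' and E' → α E' | ε.
For P: α = {+ -}, β = {+, n ( -, ) n (}. Rewrite as P → β P' and P' → α P' | ε.

E -> ( - E' | ( + E' | n P E'; P -> + P' | n ( - P' | ) n ( P'; E' -> P E' | eps; P' -> + - P' | eps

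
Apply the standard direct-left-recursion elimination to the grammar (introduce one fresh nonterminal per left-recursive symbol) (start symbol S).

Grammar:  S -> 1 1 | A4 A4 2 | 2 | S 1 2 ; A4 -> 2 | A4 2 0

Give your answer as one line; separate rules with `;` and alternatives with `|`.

S -> 1 1 S' | A4 A4 2 S' | 2 S'; A4 -> 2 A4'; S' -> 1 2 S' | epsilon; A4' -> 2 0 A4' | epsilon

Directly left-recursive nonterminals: S, A4.
For S: α = {1 2}, β = {1 1, A4 A4 2, 2}. Rewrite as S → β S' and S' → α S' | ε.
For A4: α = {2 0}, β = {2}. Rewrite as A4 → β A4' and A4' → α A4' | ε.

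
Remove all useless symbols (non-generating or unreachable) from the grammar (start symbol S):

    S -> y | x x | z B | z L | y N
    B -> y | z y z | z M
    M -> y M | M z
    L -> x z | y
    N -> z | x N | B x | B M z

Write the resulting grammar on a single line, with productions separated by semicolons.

Generating nonterminals: {B, L, N, S}.
Reachable from S after that: {B, L, N, S}.
Removed useless symbols: {M} and every production mentioning them.

S -> y | x x | z B | z L | y N; B -> y | z y z; L -> x z | y; N -> z | x N | B x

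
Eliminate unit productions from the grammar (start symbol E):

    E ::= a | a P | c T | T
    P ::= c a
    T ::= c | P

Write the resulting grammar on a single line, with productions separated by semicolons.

Unit pairs: E ⇒* {P, T}; T ⇒* {P}.
For every A with A ⇒* B via unit rules, add B's non-unit alternatives to A; then delete every rule of the form X → Y.

E ::= a | a P | c T | c a | c; P ::= c a; T ::= c a | c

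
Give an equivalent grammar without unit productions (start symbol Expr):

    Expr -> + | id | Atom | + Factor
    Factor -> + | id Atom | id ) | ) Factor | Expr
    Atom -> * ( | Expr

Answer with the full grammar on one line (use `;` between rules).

Unit pairs: Atom ⇒* {Expr}; Expr ⇒* {Atom}; Factor ⇒* {Atom, Expr}.
Replace each nonterminal's rules with the union of the non-unit rules of every nonterminal it unit-derives.

Expr -> * ( | + | id | + Factor; Factor -> * ( | + | id Atom | id ) | ) Factor | id | + Factor; Atom -> * ( | + | id | + Factor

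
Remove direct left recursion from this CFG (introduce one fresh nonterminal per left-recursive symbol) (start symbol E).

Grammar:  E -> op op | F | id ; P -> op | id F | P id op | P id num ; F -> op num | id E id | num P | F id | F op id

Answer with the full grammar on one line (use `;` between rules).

Directly left-recursive nonterminals: P, F.
For P: α = {id op, id num}, β = {op, id F}. Rewrite as P → β P' and P' → α P' | ε.
For F: α = {id, op id}, β = {op num, id E id, num P}. Rewrite as F → β F' and F' → α F' | ε.

E -> op op | F | id; P -> op P' | id F P'; F -> op num F' | id E id F' | num P F'; P' -> id op P' | id num P' | eps; F' -> id F' | op id F' | eps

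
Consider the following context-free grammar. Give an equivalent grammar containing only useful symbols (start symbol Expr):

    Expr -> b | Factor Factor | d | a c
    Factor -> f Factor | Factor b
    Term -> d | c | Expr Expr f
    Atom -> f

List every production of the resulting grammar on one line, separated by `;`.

Expr -> b | d | a c

Generating nonterminals: {Atom, Expr, Term}.
Reachable from Expr after that: {Expr}.
Removed useless symbols: {Atom, Factor, Term} and every production mentioning them.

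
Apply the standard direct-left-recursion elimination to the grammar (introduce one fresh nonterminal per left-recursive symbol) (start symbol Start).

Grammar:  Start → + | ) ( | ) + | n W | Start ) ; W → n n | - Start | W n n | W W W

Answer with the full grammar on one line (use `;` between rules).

Start → + Start1 | ) ( Start1 | ) + Start1 | n W Start1; W → n n W1 | - Start W1; Start1 → ) Start1 | ε; W1 → n n W1 | W W W1 | ε

Directly left-recursive nonterminals: Start, W.
For Start: α = {)}, β = {+, ) (, ) +, n W}. Rewrite as Start → β Start1 and Start1 → α Start1 | ε.
For W: α = {n n, W W}, β = {n n, - Start}. Rewrite as W → β W1 and W1 → α W1 | ε.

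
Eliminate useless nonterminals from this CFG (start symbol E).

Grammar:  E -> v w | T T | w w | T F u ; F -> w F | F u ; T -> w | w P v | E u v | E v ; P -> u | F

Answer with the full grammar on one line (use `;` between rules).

E -> v w | T T | w w; T -> w | w P v | E u v | E v; P -> u

Generating nonterminals: {E, P, T}.
Reachable from E after that: {E, P, T}.
Removed useless symbols: {F} and every production mentioning them.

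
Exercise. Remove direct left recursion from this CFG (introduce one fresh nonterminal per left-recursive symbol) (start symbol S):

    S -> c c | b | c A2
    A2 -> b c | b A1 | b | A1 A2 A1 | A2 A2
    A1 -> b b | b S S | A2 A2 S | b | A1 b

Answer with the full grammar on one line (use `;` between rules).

A2, A1 are directly left-recursive.
For A2: α = {A2}, β = {b c, b A1, b, A1 A2 A1}. Rewrite as A2 → β A2' and A2' → α A2' | ε.
For A1: α = {b}, β = {b b, b S S, A2 A2 S, b}. Rewrite as A1 → β A1' and A1' → α A1' | ε.

S -> c c | b | c A2; A2 -> b c A2' | b A1 A2' | b A2' | A1 A2 A1 A2'; A1 -> b b A1' | b S S A1' | A2 A2 S A1' | b A1'; A2' -> A2 A2' | ε; A1' -> b A1' | ε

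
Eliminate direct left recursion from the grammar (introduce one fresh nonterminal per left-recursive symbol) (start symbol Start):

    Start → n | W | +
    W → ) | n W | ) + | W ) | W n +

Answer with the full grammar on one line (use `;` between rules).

Start → n | W | +; W → ) W1 | n W W1 | ) + W1; W1 → ) W1 | n + W1 | ε

Directly left-recursive nonterminal: W.
For W: α = {), n +}, β = {), n W, ) +}. Rewrite as W → β W1 and W1 → α W1 | ε.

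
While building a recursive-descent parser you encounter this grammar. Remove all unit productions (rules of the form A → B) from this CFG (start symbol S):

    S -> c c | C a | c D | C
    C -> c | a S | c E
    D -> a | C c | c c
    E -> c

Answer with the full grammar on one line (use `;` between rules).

Unit pairs: S ⇒* {C}.
For each unit pair (A, B), copy every non-unit production of B to A, then drop all unit productions.

S -> c | a S | c E | c c | C a | c D; C -> c | a S | c E; D -> a | C c | c c; E -> c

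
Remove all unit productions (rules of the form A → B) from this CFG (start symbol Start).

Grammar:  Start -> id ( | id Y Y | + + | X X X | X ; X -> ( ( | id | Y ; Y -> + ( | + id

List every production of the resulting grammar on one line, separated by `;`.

Start -> id ( | id Y Y | + + | X X X | ( ( | id | + ( | + id; X -> ( ( | id | + ( | + id; Y -> + ( | + id

Unit pairs: Start ⇒* {X, Y}; X ⇒* {Y}.
For every A with A ⇒* B via unit rules, add B's non-unit alternatives to A; then delete every rule of the form X → Y.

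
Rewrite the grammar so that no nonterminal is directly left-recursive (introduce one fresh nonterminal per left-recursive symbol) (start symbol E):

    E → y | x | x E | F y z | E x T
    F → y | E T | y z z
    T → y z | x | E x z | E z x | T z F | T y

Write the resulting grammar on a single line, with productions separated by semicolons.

Directly left-recursive nonterminals: E, T.
For E: α = {x T}, β = {y, x, x E, F y z}. Rewrite as E → β E' and E' → α E' | ε.
For T: α = {z F, y}, β = {y z, x, E x z, E z x}. Rewrite as T → β T' and T' → α T' | ε.

E → y E' | x E' | x E E' | F y z E'; F → y | E T | y z z; T → y z T' | x T' | E x z T' | E z x T'; E' → x T E' | ε; T' → z F T' | y T' | ε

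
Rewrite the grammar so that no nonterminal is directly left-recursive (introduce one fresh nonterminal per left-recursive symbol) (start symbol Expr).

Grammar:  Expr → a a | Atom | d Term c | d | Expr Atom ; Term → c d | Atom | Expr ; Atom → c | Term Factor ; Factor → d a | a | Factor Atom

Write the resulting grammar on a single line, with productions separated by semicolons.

Directly left-recursive nonterminals: Expr, Factor.
For Expr: α = {Atom}, β = {a a, Atom, d Term c, d}. Rewrite as Expr → β Expr1 and Expr1 → α Expr1 | ε.
For Factor: α = {Atom}, β = {d a, a}. Rewrite as Factor → β Factor1 and Factor1 → α Factor1 | ε.

Expr → a a Expr1 | Atom Expr1 | d Term c Expr1 | d Expr1; Term → c d | Atom | Expr; Atom → c | Term Factor; Factor → d a Factor1 | a Factor1; Expr1 → Atom Expr1 | ε; Factor1 → Atom Factor1 | ε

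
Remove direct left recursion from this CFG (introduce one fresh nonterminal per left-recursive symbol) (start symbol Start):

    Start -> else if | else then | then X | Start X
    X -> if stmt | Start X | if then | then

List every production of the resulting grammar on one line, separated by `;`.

Start -> else if Start1 | else then Start1 | then X Start1; X -> if stmt | Start X | if then | then; Start1 -> X Start1 | ε

Directly left-recursive nonterminal: Start.
For Start: α = {X}, β = {else if, else then, then X}. Rewrite as Start → β Start1 and Start1 → α Start1 | ε.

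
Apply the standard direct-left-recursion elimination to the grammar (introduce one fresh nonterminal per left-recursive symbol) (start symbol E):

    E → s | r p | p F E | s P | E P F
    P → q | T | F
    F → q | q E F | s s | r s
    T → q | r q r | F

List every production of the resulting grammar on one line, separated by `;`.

Directly left-recursive nonterminal: E.
For E: α = {P F}, β = {s, r p, p F E, s P}. Rewrite as E → β E' and E' → α E' | ε.

E → s E' | r p E' | p F E E' | s P E'; P → q | T | F; F → q | q E F | s s | r s; T → q | r q r | F; E' → P F E' | ε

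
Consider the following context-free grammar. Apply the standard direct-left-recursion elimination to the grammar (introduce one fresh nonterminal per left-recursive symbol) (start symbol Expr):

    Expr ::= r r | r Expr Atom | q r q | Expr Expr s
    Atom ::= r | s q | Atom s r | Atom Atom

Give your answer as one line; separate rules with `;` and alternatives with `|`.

Expr ::= r r Expr1 | r Expr Atom Expr1 | q r q Expr1; Atom ::= r Atom1 | s q Atom1; Expr1 ::= Expr s Expr1 | ε; Atom1 ::= s r Atom1 | Atom Atom1 | ε

Left recursion appears on Expr, Atom.
For Expr: α = {Expr s}, β = {r r, r Expr Atom, q r q}. Rewrite as Expr → β Expr1 and Expr1 → α Expr1 | ε.
For Atom: α = {s r, Atom}, β = {r, s q}. Rewrite as Atom → β Atom1 and Atom1 → α Atom1 | ε.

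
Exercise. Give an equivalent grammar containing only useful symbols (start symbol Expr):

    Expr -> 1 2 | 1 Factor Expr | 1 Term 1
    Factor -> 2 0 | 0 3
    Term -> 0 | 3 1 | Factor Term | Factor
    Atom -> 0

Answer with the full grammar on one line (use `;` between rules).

Generating nonterminals: {Atom, Expr, Factor, Term}.
Reachable from Expr after that: {Expr, Factor, Term}.
Removed useless symbols: {Atom} and every production mentioning them.

Expr -> 1 2 | 1 Factor Expr | 1 Term 1; Factor -> 2 0 | 0 3; Term -> 0 | 3 1 | Factor Term | Factor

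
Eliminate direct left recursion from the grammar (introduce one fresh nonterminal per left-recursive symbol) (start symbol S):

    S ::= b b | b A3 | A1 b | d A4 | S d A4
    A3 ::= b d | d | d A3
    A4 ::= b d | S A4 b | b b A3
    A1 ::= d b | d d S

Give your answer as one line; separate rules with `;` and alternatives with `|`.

S ::= b b S' | b A3 S' | A1 b S' | d A4 S'; A3 ::= b d | d | d A3; A4 ::= b d | S A4 b | b b A3; A1 ::= d b | d d S; S' ::= d A4 S' | ε

S is directly left-recursive.
For S: α = {d A4}, β = {b b, b A3, A1 b, d A4}. Rewrite as S → β S' and S' → α S' | ε.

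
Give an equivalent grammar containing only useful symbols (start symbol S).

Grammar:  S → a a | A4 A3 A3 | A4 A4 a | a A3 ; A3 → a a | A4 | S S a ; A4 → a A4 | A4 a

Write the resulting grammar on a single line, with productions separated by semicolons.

S → a a | a A3; A3 → a a | S S a

Generating nonterminals: {A3, S}.
Reachable from S after that: {A3, S}.
Removed useless symbols: {A4} and every production mentioning them.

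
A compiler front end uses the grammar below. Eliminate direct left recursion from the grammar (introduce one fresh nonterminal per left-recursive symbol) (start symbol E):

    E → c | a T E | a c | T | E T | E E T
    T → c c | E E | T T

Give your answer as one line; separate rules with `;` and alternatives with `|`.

E → c E' | a T E E' | a c E' | T E'; T → c c T' | E E T'; E' → T E' | E T E' | ε; T' → T T' | ε

E, T are directly left-recursive.
For E: α = {T, E T}, β = {c, a T E, a c, T}. Rewrite as E → β E' and E' → α E' | ε.
For T: α = {T}, β = {c c, E E}. Rewrite as T → β T' and T' → α T' | ε.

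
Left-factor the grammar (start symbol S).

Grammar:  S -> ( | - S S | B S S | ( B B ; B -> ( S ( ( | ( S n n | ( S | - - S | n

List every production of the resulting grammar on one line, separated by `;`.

S has alternatives sharing prefix '(': factor to S → ( S' with S' → ε | B B.
B has alternatives sharing prefix '( S': factor to B → ( S B' with B' → ( ( | n n | ε.

S -> - S S | B S S | ( S'; B -> - - S | n | ( S B'; S' -> ε | B B; B' -> ( ( | n n | ε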